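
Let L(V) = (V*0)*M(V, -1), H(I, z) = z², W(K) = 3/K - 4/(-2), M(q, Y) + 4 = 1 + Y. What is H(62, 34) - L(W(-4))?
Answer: 1156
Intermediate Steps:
M(q, Y) = -3 + Y (M(q, Y) = -4 + (1 + Y) = -3 + Y)
W(K) = 2 + 3/K (W(K) = 3/K - 4*(-½) = 3/K + 2 = 2 + 3/K)
L(V) = 0 (L(V) = (V*0)*(-3 - 1) = 0*(-4) = 0)
H(62, 34) - L(W(-4)) = 34² - 1*0 = 1156 + 0 = 1156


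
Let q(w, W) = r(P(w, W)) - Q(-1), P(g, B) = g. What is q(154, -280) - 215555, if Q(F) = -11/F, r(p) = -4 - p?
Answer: -215724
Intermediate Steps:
q(w, W) = -15 - w (q(w, W) = (-4 - w) - (-11)/(-1) = (-4 - w) - (-11)*(-1) = (-4 - w) - 1*11 = (-4 - w) - 11 = -15 - w)
q(154, -280) - 215555 = (-15 - 1*154) - 215555 = (-15 - 154) - 215555 = -169 - 215555 = -215724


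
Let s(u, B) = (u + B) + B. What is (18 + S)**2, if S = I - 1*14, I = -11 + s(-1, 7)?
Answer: 36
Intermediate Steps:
s(u, B) = u + 2*B (s(u, B) = (B + u) + B = u + 2*B)
I = 2 (I = -11 + (-1 + 2*7) = -11 + (-1 + 14) = -11 + 13 = 2)
S = -12 (S = 2 - 1*14 = 2 - 14 = -12)
(18 + S)**2 = (18 - 12)**2 = 6**2 = 36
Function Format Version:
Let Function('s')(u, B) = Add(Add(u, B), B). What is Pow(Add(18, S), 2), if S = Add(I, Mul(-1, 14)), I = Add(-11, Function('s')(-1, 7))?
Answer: 36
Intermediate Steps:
Function('s')(u, B) = Add(u, Mul(2, B)) (Function('s')(u, B) = Add(Add(B, u), B) = Add(u, Mul(2, B)))
I = 2 (I = Add(-11, Add(-1, Mul(2, 7))) = Add(-11, Add(-1, 14)) = Add(-11, 13) = 2)
S = -12 (S = Add(2, Mul(-1, 14)) = Add(2, -14) = -12)
Pow(Add(18, S), 2) = Pow(Add(18, -12), 2) = Pow(6, 2) = 36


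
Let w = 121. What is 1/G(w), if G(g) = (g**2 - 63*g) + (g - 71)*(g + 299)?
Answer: 1/28018 ≈ 3.5691e-5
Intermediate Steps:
G(g) = g**2 - 63*g + (-71 + g)*(299 + g) (G(g) = (g**2 - 63*g) + (-71 + g)*(299 + g) = g**2 - 63*g + (-71 + g)*(299 + g))
1/G(w) = 1/(-21229 + 2*121**2 + 165*121) = 1/(-21229 + 2*14641 + 19965) = 1/(-21229 + 29282 + 19965) = 1/28018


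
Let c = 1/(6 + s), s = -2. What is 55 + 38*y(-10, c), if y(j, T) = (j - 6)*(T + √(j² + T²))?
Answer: -97 - 152*√1601 ≈ -6178.9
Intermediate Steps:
c = ¼ (c = 1/(6 - 2) = 1/4 = ¼ ≈ 0.25000)
y(j, T) = (-6 + j)*(T + √(T² + j²))
55 + 38*y(-10, c) = 55 + 38*(-6*¼ - 6*√((¼)² + (-10)²) + (¼)*(-10) - 10*√((¼)² + (-10)²)) = 55 + 38*(-3/2 - 6*√(1/16 + 100) - 5/2 - 10*√(1/16 + 100)) = 55 + 38*(-3/2 - 3*√1601/2 - 5/2 - 5*√1601/2) = 55 + 38*(-4 - 4*√1601) = 55 + (-152 - 152*√1601) = -97 - 152*√1601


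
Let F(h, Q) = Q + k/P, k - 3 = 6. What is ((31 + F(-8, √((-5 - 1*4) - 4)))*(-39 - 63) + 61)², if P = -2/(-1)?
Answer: 12538348 + 726240*I*√13 ≈ 1.2538e+7 + 2.6185e+6*I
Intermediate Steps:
k = 9 (k = 3 + 6 = 9)
P = 2 (P = -2*(-1) = 2)
F(h, Q) = 9/2 + Q (F(h, Q) = Q + 9/2 = 9/2 + Q)
((31 + F(-8, √((-5 - 1*4) - 4)))*(-39 - 63) + 61)² = ((31 + (9/2 + √((-5 - 1*4) - 4)))*(-39 - 63) + 61)² = ((31 + (9/2 + √((-5 - 4) - 4)))*(-102) + 61)² = ((31 + (9/2 + √(-9 - 4)))*(-102) + 61)² = ((31 + (9/2 + √(-13)))*(-102) + 61)² = ((31 + (9/2 + I*√13))*(-102) + 61)² = ((71/2 + I*√13)*(-102) + 61)² = ((-3621 - 102*I*√13) + 61)² = (-3560 - 102*I*√13)²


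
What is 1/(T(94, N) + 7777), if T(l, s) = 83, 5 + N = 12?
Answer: 1/7860 ≈ 0.00012723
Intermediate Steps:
N = 7 (N = -5 + 12 = 7)
1/(T(94, N) + 7777) = 1/(83 + 7777) = 1/7860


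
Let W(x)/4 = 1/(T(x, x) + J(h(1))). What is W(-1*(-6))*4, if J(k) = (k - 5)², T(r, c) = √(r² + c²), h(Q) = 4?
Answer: -16/71 + 96*√2/71 ≈ 1.6868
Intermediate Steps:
T(r, c) = √(c² + r²)
J(k) = (-5 + k)²
W(x) = 4/(1 + √2*√(x²)) (W(x) = 4/(√(x² + x²) + (-5 + 4)²) = 4/(√(2*x²) + (-1)²) = 4/(√2*√(x²) + 1) = 4/(1 + √2*√(x²)))
W(-1*(-6))*4 = (4/(1 + √2*√((-1*(-6))²)))*4 = (4/(1 + √2*√(6²)))*4 = (4/(1 + √2*√36))*4 = (4/(1 + √2*6))*4 = (4/(1 + 6*√2))*4 = 16/(1 + 6*√2)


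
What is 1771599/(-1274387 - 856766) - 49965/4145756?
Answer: -7451100243489/8835240336668 ≈ -0.84334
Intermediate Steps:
1771599/(-1274387 - 856766) - 49965/4145756 = 1771599/(-2131153) - 49965*1/4145756 = 1771599*(-1/2131153) - 49965/4145756 = -1771599/2131153 - 49965/4145756 = -7451100243489/8835240336668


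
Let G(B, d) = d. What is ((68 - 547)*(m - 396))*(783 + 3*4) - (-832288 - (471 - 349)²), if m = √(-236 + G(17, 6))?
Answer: 151645952 - 380805*I*√230 ≈ 1.5165e+8 - 5.7752e+6*I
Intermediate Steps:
m = I*√230 (m = √(-236 + 6) = √(-230) = I*√230 ≈ 15.166*I)
((68 - 547)*(m - 396))*(783 + 3*4) - (-832288 - (471 - 349)²) = ((68 - 547)*(I*√230 - 396))*(783 + 3*4) - (-832288 - (471 - 349)²) = (-479*(-396 + I*√230))*(783 + 12) - (-832288 - 1*122²) = (189684 - 479*I*√230)*795 - (-832288 - 1*14884) = (150798780 - 380805*I*√230) - (-832288 - 14884) = (150798780 - 380805*I*√230) - 1*(-847172) = (150798780 - 380805*I*√230) + 847172 = 151645952 - 380805*I*√230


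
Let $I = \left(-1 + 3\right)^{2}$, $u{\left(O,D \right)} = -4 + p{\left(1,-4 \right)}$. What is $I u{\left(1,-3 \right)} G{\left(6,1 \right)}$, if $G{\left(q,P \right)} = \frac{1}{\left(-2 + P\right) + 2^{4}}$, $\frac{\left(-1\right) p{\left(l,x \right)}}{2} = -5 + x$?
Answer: $\frac{56}{15} \approx 3.7333$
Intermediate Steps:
$p{\left(l,x \right)} = 10 - 2 x$ ($p{\left(l,x \right)} = - 2 \left(-5 + x\right) = 10 - 2 x$)
$u{\left(O,D \right)} = 14$ ($u{\left(O,D \right)} = -4 + \left(10 - -8\right) = -4 + \left(10 + 8\right) = -4 + 18 = 14$)
$G{\left(q,P \right)} = \frac{1}{14 + P}$ ($G{\left(q,P \right)} = \frac{1}{\left(-2 + P\right) + 16} = \frac{1}{14 + P}$)
$I = 4$ ($I = 2^{2} = 4$)
$I u{\left(1,-3 \right)} G{\left(6,1 \right)} = \frac{4 \cdot 14}{14 + 1} = \frac{56}{15}$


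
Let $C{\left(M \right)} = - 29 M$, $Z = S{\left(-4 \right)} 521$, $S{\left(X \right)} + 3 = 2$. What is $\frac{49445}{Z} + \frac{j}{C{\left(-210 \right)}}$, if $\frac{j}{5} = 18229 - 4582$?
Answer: $- \frac{17704641}{211526} \approx -83.7$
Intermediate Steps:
$j = 68235$ ($j = 5 \left(18229 - 4582\right) = 5 \cdot 13647 = 68235$)
$S{\left(X \right)} = -1$ ($S{\left(X \right)} = -3 + 2 = -1$)
$Z = -521$ ($Z = \left(-1\right) 521 = -521$)
$\frac{49445}{Z} + \frac{j}{C{\left(-210 \right)}} = \frac{49445}{-521} + \frac{68235}{\left(-29\right) \left(-210\right)} = 49445 \left(- \frac{1}{521}\right) + \frac{68235}{6090} = - \frac{49445}{521} + 68235 \cdot \frac{1}{6090} = - \frac{49445}{521} + \frac{4549}{406} = - \frac{17704641}{211526}$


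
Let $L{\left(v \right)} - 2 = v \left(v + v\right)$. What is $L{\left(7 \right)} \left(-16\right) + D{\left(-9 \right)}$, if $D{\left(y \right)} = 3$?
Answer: $-1597$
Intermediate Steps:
$L{\left(v \right)} = 2 + 2 v^{2}$ ($L{\left(v \right)} = 2 + v \left(v + v\right) = 2 + v 2 v = 2 + 2 v^{2}$)
$L{\left(7 \right)} \left(-16\right) + D{\left(-9 \right)} = \left(2 + 2 \cdot 7^{2}\right) \left(-16\right) + 3 = \left(2 + 2 \cdot 49\right) \left(-16\right) + 3 = \left(2 + 98\right) \left(-16\right) + 3 = 100 \left(-16\right) + 3 = -1600 + 3 = -1597$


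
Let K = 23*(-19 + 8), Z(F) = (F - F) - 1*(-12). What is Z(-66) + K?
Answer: -241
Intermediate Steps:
Z(F) = 12 (Z(F) = 0 + 12 = 12)
K = -253 (K = 23*(-11) = -253)
Z(-66) + K = 12 - 253 = -241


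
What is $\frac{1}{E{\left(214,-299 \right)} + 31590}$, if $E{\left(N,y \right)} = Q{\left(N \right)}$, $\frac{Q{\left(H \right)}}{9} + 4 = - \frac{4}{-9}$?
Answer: $\frac{1}{31558} \approx 3.1688 \cdot 10^{-5}$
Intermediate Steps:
$Q{\left(H \right)} = -32$ ($Q{\left(H \right)} = -36 + 9 \left(- \frac{4}{-9}\right) = -36 + 9 \left(\left(-4\right) \left(- \frac{1}{9}\right)\right) = -36 + 9 \cdot \frac{4}{9} = -36 + 4 = -32$)
$E{\left(N,y \right)} = -32$
$\frac{1}{E{\left(214,-299 \right)} + 31590} = \frac{1}{-32 + 31590} = \frac{1}{31558}$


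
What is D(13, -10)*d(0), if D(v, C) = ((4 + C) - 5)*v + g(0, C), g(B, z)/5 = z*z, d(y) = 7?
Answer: 2499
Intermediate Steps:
g(B, z) = 5*z² (g(B, z) = 5*(z*z) = 5*z²)
D(v, C) = 5*C² + v*(-1 + C) (D(v, C) = ((4 + C) - 5)*v + 5*C² = (-1 + C)*v + 5*C² = v*(-1 + C) + 5*C² = 5*C² + v*(-1 + C))
D(13, -10)*d(0) = (-1*13 + 5*(-10)² - 10*13)*7 = (-13 + 5*100 - 130)*7 = (-13 + 500 - 130)*7 = 357*7 = 2499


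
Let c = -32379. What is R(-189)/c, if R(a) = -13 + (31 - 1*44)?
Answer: 26/32379 ≈ 0.00080299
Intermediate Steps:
R(a) = -26 (R(a) = -13 + (31 - 44) = -13 - 13 = -26)
R(-189)/c = -26/(-32379) = -26*(-1/32379) = 26/32379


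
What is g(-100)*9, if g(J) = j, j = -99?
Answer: -891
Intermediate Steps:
g(J) = -99
g(-100)*9 = -99*9 = -891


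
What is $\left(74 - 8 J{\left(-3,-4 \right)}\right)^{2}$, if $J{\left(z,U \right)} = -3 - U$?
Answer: $4356$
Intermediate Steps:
$\left(74 - 8 J{\left(-3,-4 \right)}\right)^{2} = \left(74 - 8 \left(-3 - -4\right)\right)^{2} = \left(74 - 8 \left(-3 + 4\right)\right)^{2} = \left(74 - 8\right)^{2} = 66^{2} = 4356$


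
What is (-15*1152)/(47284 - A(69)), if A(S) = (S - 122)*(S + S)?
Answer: -8640/27299 ≈ -0.31649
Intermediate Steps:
A(S) = 2*S*(-122 + S) (A(S) = (-122 + S)*(2*S) = 2*S*(-122 + S))
(-15*1152)/(47284 - A(69)) = (-15*1152)/(47284 - 2*69*(-122 + 69)) = -17280/(47284 - 2*69*(-53)) = -17280/(47284 - 1*(-7314)) = -17280/(47284 + 7314) = -17280/54598 = -17280*1/54598 = -8640/27299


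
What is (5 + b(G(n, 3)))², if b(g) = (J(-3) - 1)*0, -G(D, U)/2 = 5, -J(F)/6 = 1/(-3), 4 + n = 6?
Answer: 25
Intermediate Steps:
n = 2 (n = -4 + 6 = 2)
J(F) = 2 (J(F) = -6/(-3) = -6*(-1)/3 = -6*(-⅓) = 2)
G(D, U) = -10 (G(D, U) = -2*5 = -10)
b(g) = 0 (b(g) = (2 - 1)*0 = 1*0 = 0)
(5 + b(G(n, 3)))² = (5 + 0)² = 5² = 25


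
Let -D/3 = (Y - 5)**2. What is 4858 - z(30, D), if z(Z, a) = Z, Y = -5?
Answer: 4828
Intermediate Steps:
D = -300 (D = -3*(-5 - 5)**2 = -3*(-10)**2 = -3*100 = -300)
4858 - z(30, D) = 4858 - 1*30 = 4858 - 30 = 4828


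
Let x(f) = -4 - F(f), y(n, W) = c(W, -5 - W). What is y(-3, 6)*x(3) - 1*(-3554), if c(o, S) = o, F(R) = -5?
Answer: 3560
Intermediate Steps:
y(n, W) = W
x(f) = 1 (x(f) = -4 - 1*(-5) = -4 + 5 = 1)
y(-3, 6)*x(3) - 1*(-3554) = 6*1 - 1*(-3554) = 6 + 3554 = 3560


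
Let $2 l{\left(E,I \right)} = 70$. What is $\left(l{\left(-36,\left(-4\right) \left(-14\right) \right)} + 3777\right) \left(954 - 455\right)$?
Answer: $1902188$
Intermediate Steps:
$l{\left(E,I \right)} = 35$ ($l{\left(E,I \right)} = \frac{1}{2} \cdot 70 = 35$)
$\left(l{\left(-36,\left(-4\right) \left(-14\right) \right)} + 3777\right) \left(954 - 455\right) = \left(35 + 3777\right) \left(954 - 455\right) = 3812 \cdot 499 = 1902188$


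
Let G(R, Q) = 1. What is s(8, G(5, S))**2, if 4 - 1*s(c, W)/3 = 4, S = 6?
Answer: 0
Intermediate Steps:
s(c, W) = 0 (s(c, W) = 12 - 3*4 = 12 - 12 = 0)
s(8, G(5, S))**2 = 0**2 = 0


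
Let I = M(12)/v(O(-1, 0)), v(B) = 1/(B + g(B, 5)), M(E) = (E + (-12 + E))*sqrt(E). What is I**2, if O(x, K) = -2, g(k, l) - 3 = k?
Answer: 1728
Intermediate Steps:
g(k, l) = 3 + k
M(E) = sqrt(E)*(-12 + 2*E) (M(E) = (-12 + 2*E)*sqrt(E) = sqrt(E)*(-12 + 2*E))
v(B) = 1/(3 + 2*B) (v(B) = 1/(B + (3 + B)) = 1/(3 + 2*B))
I = -24*sqrt(3) (I = (2*sqrt(12)*(-6 + 12))/(1/(3 + 2*(-2))) = (2*(2*sqrt(3))*6)/(1/(3 - 4)) = (24*sqrt(3))/(1/(-1)) = (24*sqrt(3))/(-1) = (24*sqrt(3))*(-1) = -24*sqrt(3) ≈ -41.569)
I**2 = (-24*sqrt(3))**2 = 1728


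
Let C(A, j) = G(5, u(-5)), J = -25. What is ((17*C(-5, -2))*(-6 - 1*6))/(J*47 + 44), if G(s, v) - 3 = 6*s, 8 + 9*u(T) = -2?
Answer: 2244/377 ≈ 5.9523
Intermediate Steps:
u(T) = -10/9 (u(T) = -8/9 + (⅑)*(-2) = -8/9 - 2/9 = -10/9)
G(s, v) = 3 + 6*s
C(A, j) = 33 (C(A, j) = 3 + 6*5 = 3 + 30 = 33)
((17*C(-5, -2))*(-6 - 1*6))/(J*47 + 44) = ((17*33)*(-6 - 1*6))/(-25*47 + 44) = (561*(-6 - 6))/(-1175 + 44) = (561*(-12))/(-1131) = -6732*(-1/1131) = 2244/377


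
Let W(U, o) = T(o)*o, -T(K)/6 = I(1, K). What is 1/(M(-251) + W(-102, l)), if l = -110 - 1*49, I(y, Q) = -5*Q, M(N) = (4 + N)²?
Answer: 1/819439 ≈ 1.2203e-6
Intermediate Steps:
T(K) = 30*K (T(K) = -(-30)*K = 30*K)
l = -159 (l = -110 - 49 = -159)
W(U, o) = 30*o² (W(U, o) = (30*o)*o = 30*o²)
1/(M(-251) + W(-102, l)) = 1/((4 - 251)² + 30*(-159)²) = 1/((-247)² + 30*25281) = 1/(61009 + 758430) = 1/819439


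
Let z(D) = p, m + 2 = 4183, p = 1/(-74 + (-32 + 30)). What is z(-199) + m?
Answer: 317755/76 ≈ 4181.0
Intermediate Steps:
p = -1/76 (p = 1/(-74 - 2) = 1/(-76) = -1/76 ≈ -0.013158)
m = 4181 (m = -2 + 4183 = 4181)
z(D) = -1/76
z(-199) + m = -1/76 + 4181 = 317755/76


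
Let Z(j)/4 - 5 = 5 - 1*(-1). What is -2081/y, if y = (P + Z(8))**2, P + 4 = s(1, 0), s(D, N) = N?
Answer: -2081/1600 ≈ -1.3006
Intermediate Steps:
Z(j) = 44 (Z(j) = 20 + 4*(5 - 1*(-1)) = 20 + 4*(5 + 1) = 20 + 4*6 = 20 + 24 = 44)
P = -4 (P = -4 + 0 = -4)
y = 1600 (y = (-4 + 44)**2 = 40**2 = 1600)
-2081/y = -2081/1600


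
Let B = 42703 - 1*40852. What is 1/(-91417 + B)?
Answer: -1/89566 ≈ -1.1165e-5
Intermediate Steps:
B = 1851 (B = 42703 - 40852 = 1851)
1/(-91417 + B) = 1/(-91417 + 1851) = 1/(-89566) = -1/89566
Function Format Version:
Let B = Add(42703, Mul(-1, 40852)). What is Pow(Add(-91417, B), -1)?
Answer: Rational(-1, 89566) ≈ -1.1165e-5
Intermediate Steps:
B = 1851 (B = Add(42703, -40852) = 1851)
Pow(Add(-91417, B), -1) = Pow(Add(-91417, 1851), -1) = Pow(-89566, -1) = Rational(-1, 89566)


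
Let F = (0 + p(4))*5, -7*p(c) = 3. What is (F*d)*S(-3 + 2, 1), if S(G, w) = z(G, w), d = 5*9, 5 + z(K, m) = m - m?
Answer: 3375/7 ≈ 482.14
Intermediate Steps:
p(c) = -3/7 (p(c) = -⅐*3 = -3/7)
z(K, m) = -5 (z(K, m) = -5 + (m - m) = -5 + 0 = -5)
d = 45
S(G, w) = -5
F = -15/7 (F = (0 - 3/7)*5 = -3/7*5 = -15/7 ≈ -2.1429)
(F*d)*S(-3 + 2, 1) = -15/7*45*(-5) = -675/7*(-5) = 3375/7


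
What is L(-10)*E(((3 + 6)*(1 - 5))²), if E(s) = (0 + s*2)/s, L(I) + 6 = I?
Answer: -32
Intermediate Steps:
L(I) = -6 + I
E(s) = 2 (E(s) = (0 + 2*s)/s = (2*s)/s = 2)
L(-10)*E(((3 + 6)*(1 - 5))²) = (-6 - 10)*2 = -16*2 = -32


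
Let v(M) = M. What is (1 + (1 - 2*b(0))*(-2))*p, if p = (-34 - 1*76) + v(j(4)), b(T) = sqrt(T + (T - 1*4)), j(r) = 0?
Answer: 110 - 880*I ≈ 110.0 - 880.0*I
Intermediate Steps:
b(T) = sqrt(-4 + 2*T) (b(T) = sqrt(T + (T - 4)) = sqrt(T + (-4 + T)) = sqrt(-4 + 2*T))
p = -110 (p = (-34 - 1*76) + 0 = (-34 - 76) + 0 = -110 + 0 = -110)
(1 + (1 - 2*b(0))*(-2))*p = (1 + (1 - 2*sqrt(-4 + 2*0))*(-2))*(-110) = (1 + (1 - 2*sqrt(-4 + 0))*(-2))*(-110) = (1 + (1 - 4*I)*(-2))*(-110) = (1 + (-2 + 8*I))*(-110) = (-1 + 8*I)*(-110) = 110 - 880*I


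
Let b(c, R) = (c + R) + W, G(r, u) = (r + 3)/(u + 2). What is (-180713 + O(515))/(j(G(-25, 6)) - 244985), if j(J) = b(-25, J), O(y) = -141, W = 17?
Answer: 723416/979983 ≈ 0.73819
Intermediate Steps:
G(r, u) = (3 + r)/(2 + u)
b(c, R) = 17 + R + c (b(c, R) = (c + R) + 17 = (R + c) + 17 = 17 + R + c)
j(J) = -8 + J (j(J) = 17 + J - 25 = -8 + J)
(-180713 + O(515))/(j(G(-25, 6)) - 244985) = (-180713 - 141)/((-8 + (3 - 25)/(2 + 6)) - 244985) = -180854/((-8 - 22/8) - 244985) = -180854/((-8 + (1/8)*(-22)) - 244985) = -180854/((-8 - 11/4) - 244985) = -180854/(-43/4 - 244985) = -180854/(-979983/4) = -180854*(-4/979983) = 723416/979983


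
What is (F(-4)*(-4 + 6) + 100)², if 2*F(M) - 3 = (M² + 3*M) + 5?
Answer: 12544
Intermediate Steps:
F(M) = 4 + M²/2 + 3*M/2 (F(M) = 3/2 + ((M² + 3*M) + 5)/2 = 3/2 + (5 + M² + 3*M)/2 = 3/2 + (5/2 + M²/2 + 3*M/2) = 4 + M²/2 + 3*M/2)
(F(-4)*(-4 + 6) + 100)² = ((4 + (½)*(-4)² + (3/2)*(-4))*(-4 + 6) + 100)² = ((4 + (½)*16 - 6)*2 + 100)² = ((4 + 8 - 6)*2 + 100)² = (6*2 + 100)² = (12 + 100)² = 112² = 12544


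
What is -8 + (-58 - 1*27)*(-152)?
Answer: 12912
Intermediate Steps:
-8 + (-58 - 1*27)*(-152) = -8 + (-58 - 27)*(-152) = -8 - 85*(-152) = -8 + 12920 = 12912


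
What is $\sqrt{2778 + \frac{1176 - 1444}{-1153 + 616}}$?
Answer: $\frac{\sqrt{801232998}}{537} \approx 52.711$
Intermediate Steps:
$\sqrt{2778 + \frac{1176 - 1444}{-1153 + 616}} = \sqrt{2778 - \frac{268}{-537}} = \sqrt{2778 - - \frac{268}{537}} = \sqrt{2778 + \frac{268}{537}} = \sqrt{\frac{1492054}{537}} = \frac{\sqrt{801232998}}{537}$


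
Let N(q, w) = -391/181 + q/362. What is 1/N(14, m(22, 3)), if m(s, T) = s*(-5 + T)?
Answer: -181/384 ≈ -0.47135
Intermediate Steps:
N(q, w) = -391/181 + q/362 (N(q, w) = -391*1/181 + q*(1/362) = -391/181 + q/362)
1/N(14, m(22, 3)) = 1/(-391/181 + (1/362)*14) = 1/(-391/181 + 7/181) = 1/(-384/181) = -181/384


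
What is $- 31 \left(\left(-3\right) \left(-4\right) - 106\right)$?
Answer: $2914$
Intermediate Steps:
$- 31 \left(\left(-3\right) \left(-4\right) - 106\right) = - 31 \left(12 - 106\right) = \left(-31\right) \left(-94\right) = 2914$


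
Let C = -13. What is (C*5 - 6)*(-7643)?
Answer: 542653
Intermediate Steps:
(C*5 - 6)*(-7643) = (-13*5 - 6)*(-7643) = (-65 - 6)*(-7643) = -71*(-7643) = 542653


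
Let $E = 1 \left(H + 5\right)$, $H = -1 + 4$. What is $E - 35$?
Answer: $-27$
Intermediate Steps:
$H = 3$
$E = 8$ ($E = 1 \left(3 + 5\right) = 1 \cdot 8 = 8$)
$E - 35 = 8 - 35 = -27$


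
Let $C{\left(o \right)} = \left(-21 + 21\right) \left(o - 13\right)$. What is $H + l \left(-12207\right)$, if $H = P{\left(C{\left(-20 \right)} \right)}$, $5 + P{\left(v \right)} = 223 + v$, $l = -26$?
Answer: $317600$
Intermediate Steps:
$C{\left(o \right)} = 0$ ($C{\left(o \right)} = 0 \left(-13 + o\right) = 0$)
$P{\left(v \right)} = 218 + v$ ($P{\left(v \right)} = -5 + \left(223 + v\right) = 218 + v$)
$H = 218$ ($H = 218 + 0 = 218$)
$H + l \left(-12207\right) = 218 - -317382 = 218 + 317382 = 317600$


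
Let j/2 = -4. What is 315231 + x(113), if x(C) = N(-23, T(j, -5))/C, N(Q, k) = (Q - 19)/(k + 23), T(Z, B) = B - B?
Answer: 819285327/2599 ≈ 3.1523e+5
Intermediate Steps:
j = -8 (j = 2*(-4) = -8)
T(Z, B) = 0
N(Q, k) = (-19 + Q)/(23 + k)
x(C) = -42/(23*C) (x(C) = ((-19 - 23)/(23 + 0))/C = (-42/23)/C = ((1/23)*(-42))/C = -42/(23*C))
315231 + x(113) = 315231 - 42/23/113 = 315231 - 42/23*1/113 = 315231 - 42/2599 = 819285327/2599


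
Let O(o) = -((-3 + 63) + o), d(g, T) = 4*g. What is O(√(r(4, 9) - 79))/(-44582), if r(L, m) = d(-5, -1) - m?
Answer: 30/22291 + 3*I*√3/22291 ≈ 0.0013458 + 0.00023311*I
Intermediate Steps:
r(L, m) = -20 - m (r(L, m) = 4*(-5) - m = -20 - m)
O(o) = -60 - o (O(o) = -(60 + o) = -60 - o)
O(√(r(4, 9) - 79))/(-44582) = (-60 - √((-20 - 1*9) - 79))/(-44582) = (-60 - √((-20 - 9) - 79))*(-1/44582) = (-60 - √(-29 - 79))*(-1/44582) = (-60 - √(-108))*(-1/44582) = (-60 - 6*I*√3)*(-1/44582) = 30/22291 + 3*I*√3/22291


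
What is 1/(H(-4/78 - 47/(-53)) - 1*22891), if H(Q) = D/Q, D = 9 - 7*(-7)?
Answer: -1727/39412871 ≈ -4.3818e-5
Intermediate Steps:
D = 58 (D = 9 + 49 = 58)
H(Q) = 58/Q
1/(H(-4/78 - 47/(-53)) - 1*22891) = 1/(58/(-4/78 - 47/(-53)) - 1*22891) = 1/(58/(-4*1/78 - 47*(-1/53)) - 22891) = 1/(58/(-2/39 + 47/53) - 22891) = 1/(58/(1727/2067) - 22891) = 1/(58*(2067/1727) - 22891) = 1/(119886/1727 - 22891) = 1/(-39412871/1727) = -1727/39412871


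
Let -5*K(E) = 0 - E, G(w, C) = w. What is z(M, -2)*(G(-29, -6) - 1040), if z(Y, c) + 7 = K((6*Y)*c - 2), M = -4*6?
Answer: -268319/5 ≈ -53664.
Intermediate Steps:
M = -24
K(E) = E/5 (K(E) = -(0 - E)/5 = -(-1)*E/5 = E/5)
z(Y, c) = -37/5 + 6*Y*c/5 (z(Y, c) = -7 + ((6*Y)*c - 2)/5 = -7 + (6*Y*c - 2)/5 = -7 + (-2 + 6*Y*c)/5 = -7 + (-⅖ + 6*Y*c/5) = -37/5 + 6*Y*c/5)
z(M, -2)*(G(-29, -6) - 1040) = (-37/5 + (6/5)*(-24)*(-2))*(-29 - 1040) = (-37/5 + 288/5)*(-1069) = (251/5)*(-1069) = -268319/5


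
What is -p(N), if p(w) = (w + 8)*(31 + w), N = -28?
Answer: 60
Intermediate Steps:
p(w) = (8 + w)*(31 + w)
-p(N) = -(248 + (-28)² + 39*(-28)) = -(248 + 784 - 1092) = -1*(-60) = 60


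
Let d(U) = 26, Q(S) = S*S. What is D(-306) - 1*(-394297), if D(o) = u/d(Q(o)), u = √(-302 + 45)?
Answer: 394297 + I*√257/26 ≈ 3.943e+5 + 0.61659*I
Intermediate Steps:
Q(S) = S²
u = I*√257 (u = √(-257) = I*√257 ≈ 16.031*I)
D(o) = I*√257/26 (D(o) = (I*√257)/26 = (I*√257)*(1/26) = I*√257/26)
D(-306) - 1*(-394297) = I*√257/26 - 1*(-394297) = I*√257/26 + 394297 = 394297 + I*√257/26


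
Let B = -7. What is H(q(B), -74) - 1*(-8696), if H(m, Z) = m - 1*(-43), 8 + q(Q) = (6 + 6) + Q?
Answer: 8736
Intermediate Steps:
q(Q) = 4 + Q (q(Q) = -8 + ((6 + 6) + Q) = -8 + (12 + Q) = 4 + Q)
H(m, Z) = 43 + m (H(m, Z) = m + 43 = 43 + m)
H(q(B), -74) - 1*(-8696) = (43 + (4 - 7)) - 1*(-8696) = (43 - 3) + 8696 = 40 + 8696 = 8736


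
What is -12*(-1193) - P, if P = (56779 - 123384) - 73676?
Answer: 154597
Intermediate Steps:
P = -140281 (P = -66605 - 73676 = -140281)
-12*(-1193) - P = -12*(-1193) - 1*(-140281) = 14316 + 140281 = 154597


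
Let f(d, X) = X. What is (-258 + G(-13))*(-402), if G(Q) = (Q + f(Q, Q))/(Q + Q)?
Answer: 103314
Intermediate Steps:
G(Q) = 1 (G(Q) = (Q + Q)/(Q + Q) = (2*Q)/((2*Q)) = (2*Q)*(1/(2*Q)) = 1)
(-258 + G(-13))*(-402) = (-258 + 1)*(-402) = -257*(-402) = 103314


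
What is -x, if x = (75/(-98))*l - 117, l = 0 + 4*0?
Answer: 117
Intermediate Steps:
l = 0 (l = 0 + 0 = 0)
x = -117 (x = (75/(-98))*0 - 117 = (75*(-1/98))*0 - 117 = -75/98*0 - 117 = 0 - 117 = -117)
-x = -1*(-117) = 117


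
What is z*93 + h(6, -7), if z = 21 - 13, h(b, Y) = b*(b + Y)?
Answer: 738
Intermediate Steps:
h(b, Y) = b*(Y + b)
z = 8
z*93 + h(6, -7) = 8*93 + 6*(-7 + 6) = 744 + 6*(-1) = 744 - 6 = 738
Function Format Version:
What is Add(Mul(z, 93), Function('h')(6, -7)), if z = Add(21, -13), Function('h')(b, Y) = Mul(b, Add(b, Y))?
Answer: 738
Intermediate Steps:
Function('h')(b, Y) = Mul(b, Add(Y, b))
z = 8
Add(Mul(z, 93), Function('h')(6, -7)) = Add(Mul(8, 93), Mul(6, Add(-7, 6))) = Add(744, Mul(6, -1)) = Add(744, -6) = 738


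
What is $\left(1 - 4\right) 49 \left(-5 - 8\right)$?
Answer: $1911$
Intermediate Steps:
$\left(1 - 4\right) 49 \left(-5 - 8\right) = \left(1 - 4\right) 49 \left(-13\right) = \left(-3\right) \left(-637\right) = 1911$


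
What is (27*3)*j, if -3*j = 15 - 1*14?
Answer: -27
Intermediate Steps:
j = -⅓ (j = -(15 - 1*14)/3 = -(15 - 14)/3 = -⅓*1 = -⅓ ≈ -0.33333)
(27*3)*j = (27*3)*(-⅓) = 81*(-⅓) = -27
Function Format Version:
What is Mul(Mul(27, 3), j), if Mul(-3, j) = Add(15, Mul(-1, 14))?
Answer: -27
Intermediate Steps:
j = Rational(-1, 3) (j = Mul(Rational(-1, 3), Add(15, Mul(-1, 14))) = Mul(Rational(-1, 3), Add(15, -14)) = Mul(Rational(-1, 3), 1) = Rational(-1, 3) ≈ -0.33333)
Mul(Mul(27, 3), j) = Mul(Mul(27, 3), Rational(-1, 3)) = Mul(81, Rational(-1, 3)) = -27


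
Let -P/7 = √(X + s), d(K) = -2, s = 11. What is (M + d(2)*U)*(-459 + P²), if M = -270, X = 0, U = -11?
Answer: -19840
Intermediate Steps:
P = -7*√11 (P = -7*√(0 + 11) = -7*√11 ≈ -23.216)
(M + d(2)*U)*(-459 + P²) = (-270 - 2*(-11))*(-459 + (-7*√11)²) = (-270 + 22)*(-459 + 539) = -248*80 = -19840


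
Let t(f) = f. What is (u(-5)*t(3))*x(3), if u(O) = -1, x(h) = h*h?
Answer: -27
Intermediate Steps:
x(h) = h²
(u(-5)*t(3))*x(3) = -1*3*3² = -3*9 = -27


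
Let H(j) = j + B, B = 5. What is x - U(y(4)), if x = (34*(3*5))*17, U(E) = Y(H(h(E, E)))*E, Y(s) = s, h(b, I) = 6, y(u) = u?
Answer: 8626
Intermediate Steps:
H(j) = 5 + j (H(j) = j + 5 = 5 + j)
U(E) = 11*E (U(E) = (5 + 6)*E = 11*E)
x = 8670 (x = (34*15)*17 = 510*17 = 8670)
x - U(y(4)) = 8670 - 11*4 = 8670 - 1*44 = 8670 - 44 = 8626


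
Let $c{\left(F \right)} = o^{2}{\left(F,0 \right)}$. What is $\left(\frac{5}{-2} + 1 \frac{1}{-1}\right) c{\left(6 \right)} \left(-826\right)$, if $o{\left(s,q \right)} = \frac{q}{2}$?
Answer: $0$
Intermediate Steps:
$o{\left(s,q \right)} = \frac{q}{2}$ ($o{\left(s,q \right)} = q \frac{1}{2} = \frac{q}{2}$)
$c{\left(F \right)} = 0$ ($c{\left(F \right)} = \left(\frac{1}{2} \cdot 0\right)^{2} = 0^{2} = 0$)
$\left(\frac{5}{-2} + 1 \frac{1}{-1}\right) c{\left(6 \right)} \left(-826\right) = \left(\frac{5}{-2} + 1 \frac{1}{-1}\right) 0 \left(-826\right) = \left(5 \left(- \frac{1}{2}\right) + 1 \left(-1\right)\right) 0 \left(-826\right) = \left(- \frac{5}{2} - 1\right) 0 \left(-826\right) = \left(- \frac{7}{2}\right) 0 \left(-826\right) = 0 \left(-826\right) = 0$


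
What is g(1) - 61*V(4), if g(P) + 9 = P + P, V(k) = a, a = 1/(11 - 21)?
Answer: -9/10 ≈ -0.90000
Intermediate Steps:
a = -1/10 (a = 1/(-10) = -1/10 ≈ -0.10000)
V(k) = -1/10
g(P) = -9 + 2*P (g(P) = -9 + (P + P) = -9 + 2*P)
g(1) - 61*V(4) = (-9 + 2*1) - 61*(-1/10) = (-9 + 2) + 61/10 = -7 + 61/10 = -9/10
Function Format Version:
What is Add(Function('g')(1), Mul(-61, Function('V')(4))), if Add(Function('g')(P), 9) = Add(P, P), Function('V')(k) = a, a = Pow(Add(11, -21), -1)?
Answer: Rational(-9, 10) ≈ -0.90000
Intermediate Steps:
a = Rational(-1, 10) (a = Pow(-10, -1) = Rational(-1, 10) ≈ -0.10000)
Function('V')(k) = Rational(-1, 10)
Function('g')(P) = Add(-9, Mul(2, P)) (Function('g')(P) = Add(-9, Add(P, P)) = Add(-9, Mul(2, P)))
Add(Function('g')(1), Mul(-61, Function('V')(4))) = Add(Add(-9, Mul(2, 1)), Mul(-61, Rational(-1, 10))) = Add(Add(-9, 2), Rational(61, 10)) = Add(-7, Rational(61, 10)) = Rational(-9, 10)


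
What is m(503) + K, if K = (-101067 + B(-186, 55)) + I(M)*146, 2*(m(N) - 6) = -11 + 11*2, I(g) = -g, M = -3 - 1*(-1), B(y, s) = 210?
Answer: -201107/2 ≈ -1.0055e+5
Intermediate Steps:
M = -2 (M = -3 + 1 = -2)
m(N) = 23/2 (m(N) = 6 + (-11 + 11*2)/2 = 6 + (-11 + 22)/2 = 6 + (½)*11 = 6 + 11/2 = 23/2)
K = -100565 (K = (-101067 + 210) - 1*(-2)*146 = -100857 + 2*146 = -100857 + 292 = -100565)
m(503) + K = 23/2 - 100565 = -201107/2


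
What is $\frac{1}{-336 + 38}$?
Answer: $- \frac{1}{298} \approx -0.0033557$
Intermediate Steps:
$\frac{1}{-336 + 38} = \frac{1}{-298} = - \frac{1}{298}$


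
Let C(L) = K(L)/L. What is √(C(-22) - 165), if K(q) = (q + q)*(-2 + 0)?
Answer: 13*I ≈ 13.0*I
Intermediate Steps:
K(q) = -4*q (K(q) = (2*q)*(-2) = -4*q)
C(L) = -4 (C(L) = (-4*L)/L = -4)
√(C(-22) - 165) = √(-4 - 165) = √(-169) = 13*I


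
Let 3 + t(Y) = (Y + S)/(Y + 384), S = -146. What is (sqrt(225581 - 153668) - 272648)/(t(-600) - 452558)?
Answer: 29445984/48876215 - 108*sqrt(71913)/48876215 ≈ 0.60187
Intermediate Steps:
t(Y) = -3 + (-146 + Y)/(384 + Y) (t(Y) = -3 + (Y - 146)/(Y + 384) = -3 + (-146 + Y)/(384 + Y))
(sqrt(225581 - 153668) - 272648)/(t(-600) - 452558) = (sqrt(225581 - 153668) - 272648)/(2*(-649 - 1*(-600))/(384 - 600) - 452558) = (sqrt(71913) - 272648)/(2*(-649 + 600)/(-216) - 452558) = (-272648 + sqrt(71913))/(2*(-1/216)*(-49) - 452558) = (-272648 + sqrt(71913))/(49/108 - 452558) = (-272648 + sqrt(71913))/(-48876215/108) = (-272648 + sqrt(71913))*(-108/48876215) = 29445984/48876215 - 108*sqrt(71913)/48876215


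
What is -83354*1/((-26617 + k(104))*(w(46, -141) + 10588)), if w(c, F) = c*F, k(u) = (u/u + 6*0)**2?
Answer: 41677/54589416 ≈ 0.00076346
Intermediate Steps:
k(u) = 1 (k(u) = (1 + 0)**2 = 1**2 = 1)
w(c, F) = F*c
-83354*1/((-26617 + k(104))*(w(46, -141) + 10588)) = -83354*1/((-26617 + 1)*(-141*46 + 10588)) = -83354*(-1/(26616*(-6486 + 10588))) = -83354/(4102*(-26616)) = -83354/(-109178832) = -83354*(-1/109178832) = 41677/54589416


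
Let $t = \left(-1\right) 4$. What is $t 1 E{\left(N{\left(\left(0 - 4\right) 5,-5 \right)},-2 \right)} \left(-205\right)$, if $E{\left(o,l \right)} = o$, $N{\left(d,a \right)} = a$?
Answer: $-4100$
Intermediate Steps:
$t = -4$
$t 1 E{\left(N{\left(\left(0 - 4\right) 5,-5 \right)},-2 \right)} \left(-205\right) = \left(-4\right) 1 \left(-5\right) \left(-205\right) = \left(-4\right) \left(-5\right) \left(-205\right) = 20 \left(-205\right) = -4100$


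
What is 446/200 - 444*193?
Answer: -8568977/100 ≈ -85690.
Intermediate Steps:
446/200 - 444*193 = 446*(1/200) - 85692 = 223/100 - 85692 = -8568977/100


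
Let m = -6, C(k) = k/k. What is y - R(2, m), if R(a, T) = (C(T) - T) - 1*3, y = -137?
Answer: -141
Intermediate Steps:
C(k) = 1
R(a, T) = -2 - T (R(a, T) = (1 - T) - 1*3 = (1 - T) - 3 = -2 - T)
y - R(2, m) = -137 - (-2 - 1*(-6)) = -137 - (-2 + 6) = -137 - 1*4 = -137 - 4 = -141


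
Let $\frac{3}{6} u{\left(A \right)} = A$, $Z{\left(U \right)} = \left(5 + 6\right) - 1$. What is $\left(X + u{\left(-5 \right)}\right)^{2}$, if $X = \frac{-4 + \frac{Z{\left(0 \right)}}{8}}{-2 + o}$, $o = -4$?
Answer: $\frac{52441}{576} \approx 91.043$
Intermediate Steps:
$Z{\left(U \right)} = 10$ ($Z{\left(U \right)} = 11 - 1 = 10$)
$u{\left(A \right)} = 2 A$
$X = \frac{11}{24}$ ($X = \frac{-4 + \frac{10}{8}}{-2 - 4} = \frac{-4 + 10 \cdot \frac{1}{8}}{-6} = \left(-4 + \frac{5}{4}\right) \left(- \frac{1}{6}\right) = \left(- \frac{11}{4}\right) \left(- \frac{1}{6}\right) = \frac{11}{24} \approx 0.45833$)
$\left(X + u{\left(-5 \right)}\right)^{2} = \left(\frac{11}{24} + 2 \left(-5\right)\right)^{2} = \left(\frac{11}{24} - 10\right)^{2} = \left(- \frac{229}{24}\right)^{2} = \frac{52441}{576}$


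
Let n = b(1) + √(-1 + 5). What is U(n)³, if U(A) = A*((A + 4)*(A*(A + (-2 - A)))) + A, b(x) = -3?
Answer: -343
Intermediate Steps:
n = -1 (n = -3 + √(-1 + 5) = -3 + √4 = -3 + 2 = -1)
U(A) = A - 2*A²*(4 + A) (U(A) = A*((4 + A)*(A*(-2))) + A = A*((4 + A)*(-2*A)) + A = A*(-2*A*(4 + A)) + A = -2*A²*(4 + A) + A = A - 2*A²*(4 + A))
U(n)³ = (-(1 - 8*(-1) - 2*(-1)²))³ = (-(1 + 8 - 2*1))³ = (-(1 + 8 - 2))³ = (-1*7)³ = (-7)³ = -343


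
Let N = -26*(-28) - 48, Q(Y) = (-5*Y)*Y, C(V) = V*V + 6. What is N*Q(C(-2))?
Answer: -340000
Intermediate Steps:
C(V) = 6 + V**2 (C(V) = V**2 + 6 = 6 + V**2)
Q(Y) = -5*Y**2
N = 680 (N = 728 - 48 = 680)
N*Q(C(-2)) = 680*(-5*(6 + (-2)**2)**2) = 680*(-5*(6 + 4)**2) = 680*(-5*10**2) = 680*(-5*100) = 680*(-500) = -340000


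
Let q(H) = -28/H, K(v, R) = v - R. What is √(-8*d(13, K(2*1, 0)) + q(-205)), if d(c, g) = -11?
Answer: 2*√925985/205 ≈ 9.3881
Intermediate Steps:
√(-8*d(13, K(2*1, 0)) + q(-205)) = √(-8*(-11) - 28/(-205)) = √(88 - 28*(-1/205)) = √(88 + 28/205) = √(18068/205) = 2*√925985/205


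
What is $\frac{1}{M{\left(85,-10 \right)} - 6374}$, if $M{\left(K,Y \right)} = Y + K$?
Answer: $- \frac{1}{6299} \approx -0.00015876$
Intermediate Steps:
$M{\left(K,Y \right)} = K + Y$
$\frac{1}{M{\left(85,-10 \right)} - 6374} = \frac{1}{\left(85 - 10\right) - 6374} = \frac{1}{75 - 6374} = \frac{1}{-6299} = - \frac{1}{6299}$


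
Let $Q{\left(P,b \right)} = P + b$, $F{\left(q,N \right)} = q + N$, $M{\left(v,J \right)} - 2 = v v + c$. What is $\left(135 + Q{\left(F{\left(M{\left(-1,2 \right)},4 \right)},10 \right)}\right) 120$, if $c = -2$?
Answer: $18000$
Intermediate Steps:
$M{\left(v,J \right)} = v^{2}$ ($M{\left(v,J \right)} = 2 + \left(v v - 2\right) = 2 + \left(v^{2} - 2\right) = 2 + \left(-2 + v^{2}\right) = v^{2}$)
$F{\left(q,N \right)} = N + q$
$\left(135 + Q{\left(F{\left(M{\left(-1,2 \right)},4 \right)},10 \right)}\right) 120 = \left(135 + \left(\left(4 + \left(-1\right)^{2}\right) + 10\right)\right) 120 = \left(135 + \left(\left(4 + 1\right) + 10\right)\right) 120 = \left(135 + \left(5 + 10\right)\right) 120 = \left(135 + 15\right) 120 = 150 \cdot 120 = 18000$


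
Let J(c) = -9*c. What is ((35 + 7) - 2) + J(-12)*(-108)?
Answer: -11624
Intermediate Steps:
((35 + 7) - 2) + J(-12)*(-108) = ((35 + 7) - 2) - 9*(-12)*(-108) = (42 - 2) + 108*(-108) = 40 - 11664 = -11624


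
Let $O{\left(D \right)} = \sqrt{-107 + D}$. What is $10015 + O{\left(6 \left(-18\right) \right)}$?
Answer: $10015 + i \sqrt{215} \approx 10015.0 + 14.663 i$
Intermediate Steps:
$10015 + O{\left(6 \left(-18\right) \right)} = 10015 + \sqrt{-107 + 6 \left(-18\right)} = 10015 + \sqrt{-107 - 108} = 10015 + \sqrt{-215} = 10015 + i \sqrt{215}$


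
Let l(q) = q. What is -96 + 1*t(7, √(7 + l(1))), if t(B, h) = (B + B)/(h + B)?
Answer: -3838/41 - 28*√2/41 ≈ -94.576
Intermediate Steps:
t(B, h) = 2*B/(B + h) (t(B, h) = (2*B)/(B + h) = 2*B/(B + h))
-96 + 1*t(7, √(7 + l(1))) = -96 + 1*(2*7/(7 + √(7 + 1))) = -96 + 1*(2*7/(7 + √8)) = -96 + 1*(2*7/(7 + 2*√2)) = -96 + 1*(14/(7 + 2*√2)) = -96 + 14/(7 + 2*√2)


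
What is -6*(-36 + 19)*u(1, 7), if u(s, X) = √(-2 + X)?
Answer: 102*√5 ≈ 228.08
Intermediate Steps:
-6*(-36 + 19)*u(1, 7) = -6*(-36 + 19)*√(-2 + 7) = -(-102)*√5 = 102*√5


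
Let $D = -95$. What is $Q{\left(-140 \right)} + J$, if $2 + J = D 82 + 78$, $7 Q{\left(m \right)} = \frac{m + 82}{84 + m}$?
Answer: $- \frac{1511915}{196} \approx -7713.9$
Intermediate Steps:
$Q{\left(m \right)} = \frac{82 + m}{7 \left(84 + m\right)}$ ($Q{\left(m \right)} = \frac{\left(m + 82\right) \frac{1}{84 + m}}{7} = \frac{\left(82 + m\right) \frac{1}{84 + m}}{7} = \frac{\frac{1}{84 + m} \left(82 + m\right)}{7} = \frac{82 + m}{7 \left(84 + m\right)}$)
$J = -7714$ ($J = -2 + \left(\left(-95\right) 82 + 78\right) = -2 + \left(-7790 + 78\right) = -2 - 7712 = -7714$)
$Q{\left(-140 \right)} + J = \frac{82 - 140}{7 \left(84 - 140\right)} - 7714 = \frac{1}{7} \frac{1}{-56} \left(-58\right) - 7714 = \frac{1}{7} \left(- \frac{1}{56}\right) \left(-58\right) - 7714 = \frac{29}{196} - 7714 = - \frac{1511915}{196}$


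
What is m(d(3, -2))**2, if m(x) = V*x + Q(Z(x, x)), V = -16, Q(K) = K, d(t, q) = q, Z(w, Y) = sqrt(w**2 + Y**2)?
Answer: 1032 + 128*sqrt(2) ≈ 1213.0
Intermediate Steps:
Z(w, Y) = sqrt(Y**2 + w**2)
m(x) = -16*x + sqrt(2)*sqrt(x**2) (m(x) = -16*x + sqrt(x**2 + x**2) = -16*x + sqrt(2*x**2) = -16*x + sqrt(2)*sqrt(x**2))
m(d(3, -2))**2 = (-16*(-2) + sqrt(2)*sqrt((-2)**2))**2 = (32 + sqrt(2)*sqrt(4))**2 = (32 + sqrt(2)*2)**2 = (32 + 2*sqrt(2))**2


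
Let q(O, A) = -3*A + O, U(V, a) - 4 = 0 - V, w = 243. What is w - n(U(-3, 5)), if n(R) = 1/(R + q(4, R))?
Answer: 2431/10 ≈ 243.10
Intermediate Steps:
U(V, a) = 4 - V (U(V, a) = 4 + (0 - V) = 4 - V)
q(O, A) = O - 3*A
n(R) = 1/(4 - 2*R) (n(R) = 1/(R + (4 - 3*R)) = 1/(4 - 2*R))
w - n(U(-3, 5)) = 243 - (-1)/(-4 + 2*(4 - 1*(-3))) = 243 - (-1)/(-4 + 2*(4 + 3)) = 243 - (-1)/(-4 + 2*7) = 243 - (-1)/(-4 + 14) = 243 - (-1)/10 = 243 - 1*(-⅒) = 243 + ⅒ = 2431/10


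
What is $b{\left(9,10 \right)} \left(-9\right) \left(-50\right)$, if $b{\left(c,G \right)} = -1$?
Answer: $-450$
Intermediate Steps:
$b{\left(9,10 \right)} \left(-9\right) \left(-50\right) = \left(-1\right) \left(-9\right) \left(-50\right) = 9 \left(-50\right) = -450$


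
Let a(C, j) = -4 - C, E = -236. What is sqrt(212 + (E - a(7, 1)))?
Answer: I*sqrt(13) ≈ 3.6056*I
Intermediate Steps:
sqrt(212 + (E - a(7, 1))) = sqrt(212 + (-236 - (-4 - 1*7))) = sqrt(212 + (-236 - (-4 - 7))) = sqrt(212 + (-236 - 1*(-11))) = sqrt(212 + (-236 + 11)) = sqrt(212 - 225) = sqrt(-13) = I*sqrt(13)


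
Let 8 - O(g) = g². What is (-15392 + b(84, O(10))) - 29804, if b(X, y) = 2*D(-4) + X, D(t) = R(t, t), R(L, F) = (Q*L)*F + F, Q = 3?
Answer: -45024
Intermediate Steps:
O(g) = 8 - g²
R(L, F) = F + 3*F*L (R(L, F) = (3*L)*F + F = 3*F*L + F = F + 3*F*L)
D(t) = t*(1 + 3*t)
b(X, y) = 88 + X (b(X, y) = 2*(-4*(1 + 3*(-4))) + X = 2*(-4*(1 - 12)) + X = 2*(-4*(-11)) + X = 2*44 + X = 88 + X)
(-15392 + b(84, O(10))) - 29804 = (-15392 + (88 + 84)) - 29804 = (-15392 + 172) - 29804 = -15220 - 29804 = -45024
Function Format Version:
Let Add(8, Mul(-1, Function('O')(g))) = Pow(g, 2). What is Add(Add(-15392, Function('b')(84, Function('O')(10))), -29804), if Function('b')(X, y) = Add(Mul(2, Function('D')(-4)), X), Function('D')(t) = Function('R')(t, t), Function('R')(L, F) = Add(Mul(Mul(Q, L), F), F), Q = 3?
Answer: -45024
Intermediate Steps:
Function('O')(g) = Add(8, Mul(-1, Pow(g, 2)))
Function('R')(L, F) = Add(F, Mul(3, F, L)) (Function('R')(L, F) = Add(Mul(Mul(3, L), F), F) = Add(Mul(3, F, L), F) = Add(F, Mul(3, F, L)))
Function('D')(t) = Mul(t, Add(1, Mul(3, t)))
Function('b')(X, y) = Add(88, X) (Function('b')(X, y) = Add(Mul(2, Mul(-4, Add(1, Mul(3, -4)))), X) = Add(Mul(2, Mul(-4, Add(1, -12))), X) = Add(Mul(2, Mul(-4, -11)), X) = Add(Mul(2, 44), X) = Add(88, X))
Add(Add(-15392, Function('b')(84, Function('O')(10))), -29804) = Add(Add(-15392, Add(88, 84)), -29804) = Add(Add(-15392, 172), -29804) = Add(-15220, -29804) = -45024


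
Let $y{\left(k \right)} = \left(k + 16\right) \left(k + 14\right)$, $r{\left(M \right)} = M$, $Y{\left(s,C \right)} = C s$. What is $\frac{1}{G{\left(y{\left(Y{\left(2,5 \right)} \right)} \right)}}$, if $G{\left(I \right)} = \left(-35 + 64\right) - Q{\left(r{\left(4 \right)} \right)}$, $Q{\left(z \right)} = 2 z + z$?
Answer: $\frac{1}{17} \approx 0.058824$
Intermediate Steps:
$Q{\left(z \right)} = 3 z$
$y{\left(k \right)} = \left(14 + k\right) \left(16 + k\right)$ ($y{\left(k \right)} = \left(16 + k\right) \left(14 + k\right) = \left(14 + k\right) \left(16 + k\right)$)
$G{\left(I \right)} = 17$ ($G{\left(I \right)} = \left(-35 + 64\right) - 3 \cdot 4 = 29 - 12 = 17$)
$\frac{1}{G{\left(y{\left(Y{\left(2,5 \right)} \right)} \right)}} = \frac{1}{17}$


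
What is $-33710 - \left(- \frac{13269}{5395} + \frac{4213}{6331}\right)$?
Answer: $- \frac{88563760542}{2627365} \approx -33708.0$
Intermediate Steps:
$-33710 - \left(- \frac{13269}{5395} + \frac{4213}{6331}\right) = -33710 - - \frac{4713608}{2627365} = -33710 + \frac{4713608}{2627365} = - \frac{88563760542}{2627365}$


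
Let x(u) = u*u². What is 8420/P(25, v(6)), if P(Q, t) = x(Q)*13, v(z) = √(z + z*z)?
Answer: 1684/40625 ≈ 0.041452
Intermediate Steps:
x(u) = u³
v(z) = √(z + z²)
P(Q, t) = 13*Q³ (P(Q, t) = Q³*13 = 13*Q³)
8420/P(25, v(6)) = 8420/((13*25³)) = 8420/((13*15625)) = 8420/203125 = 8420*(1/203125) = 1684/40625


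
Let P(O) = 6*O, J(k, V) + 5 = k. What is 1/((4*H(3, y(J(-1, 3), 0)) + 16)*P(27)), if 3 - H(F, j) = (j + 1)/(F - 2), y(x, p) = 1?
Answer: 1/3240 ≈ 0.00030864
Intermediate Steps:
J(k, V) = -5 + k
H(F, j) = 3 - (1 + j)/(-2 + F) (H(F, j) = 3 - (j + 1)/(F - 2) = 3 - (1 + j)/(-2 + F))
1/((4*H(3, y(J(-1, 3), 0)) + 16)*P(27)) = 1/((4*((-7 - 1*1 + 3*3)/(-2 + 3)) + 16)*(6*27)) = 1/((4*((-7 - 1 + 9)/1) + 16)*162) = 1/((4*(1*1) + 16)*162) = 1/((4*1 + 16)*162) = 1/((4 + 16)*162) = 1/(20*162) = 1/3240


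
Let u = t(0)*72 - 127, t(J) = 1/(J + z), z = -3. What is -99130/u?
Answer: 99130/151 ≈ 656.49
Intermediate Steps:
t(J) = 1/(-3 + J) (t(J) = 1/(J - 3) = 1/(-3 + J))
u = -151 (u = 72/(-3 + 0) - 127 = 72/(-3) - 127 = -⅓*72 - 127 = -24 - 127 = -151)
-99130/u = -99130/(-151) = -99130*(-1/151) = 99130/151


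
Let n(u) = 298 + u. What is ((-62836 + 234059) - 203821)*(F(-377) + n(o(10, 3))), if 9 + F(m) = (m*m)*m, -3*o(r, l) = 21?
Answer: 1746677477898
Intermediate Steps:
o(r, l) = -7 (o(r, l) = -1/3*21 = -7)
F(m) = -9 + m**3 (F(m) = -9 + (m*m)*m = -9 + m**2*m = -9 + m**3)
((-62836 + 234059) - 203821)*(F(-377) + n(o(10, 3))) = ((-62836 + 234059) - 203821)*((-9 + (-377)**3) + (298 - 7)) = (171223 - 203821)*((-9 - 53582633) + 291) = -32598*(-53582642 + 291) = -32598*(-53582351) = 1746677477898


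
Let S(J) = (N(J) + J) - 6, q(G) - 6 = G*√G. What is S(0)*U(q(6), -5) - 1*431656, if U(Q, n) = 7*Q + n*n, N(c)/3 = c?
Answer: -432058 - 252*√6 ≈ -4.3268e+5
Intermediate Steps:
q(G) = 6 + G^(3/2) (q(G) = 6 + G*√G = 6 + G^(3/2))
N(c) = 3*c
U(Q, n) = n² + 7*Q (U(Q, n) = 7*Q + n² = n² + 7*Q)
S(J) = -6 + 4*J (S(J) = (3*J + J) - 6 = 4*J - 6 = -6 + 4*J)
S(0)*U(q(6), -5) - 1*431656 = (-6 + 4*0)*((-5)² + 7*(6 + 6^(3/2))) - 1*431656 = (-6 + 0)*(25 + 7*(6 + 6*√6)) - 431656 = -6*(25 + (42 + 42*√6)) - 431656 = -6*(67 + 42*√6) - 431656 = (-402 - 252*√6) - 431656 = -432058 - 252*√6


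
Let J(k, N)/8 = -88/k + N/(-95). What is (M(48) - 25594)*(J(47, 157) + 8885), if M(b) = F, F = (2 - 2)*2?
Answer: -1012130419122/4465 ≈ -2.2668e+8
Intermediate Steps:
F = 0 (F = 0*2 = 0)
M(b) = 0
J(k, N) = -704/k - 8*N/95 (J(k, N) = 8*(-88/k + N/(-95)) = 8*(-88/k + N*(-1/95)) = 8*(-88/k - N/95) = -704/k - 8*N/95)
(M(48) - 25594)*(J(47, 157) + 8885) = (0 - 25594)*((-704/47 - 8/95*157) + 8885) = -25594*((-704*1/47 - 1256/95) + 8885) = -25594*((-704/47 - 1256/95) + 8885) = -25594*(-125912/4465 + 8885) = -25594*39545613/4465 = -1012130419122/4465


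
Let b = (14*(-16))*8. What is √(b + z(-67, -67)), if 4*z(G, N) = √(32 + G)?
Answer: √(-7168 + I*√35)/2 ≈ 0.017469 + 42.332*I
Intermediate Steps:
b = -1792 (b = -224*8 = -1792)
z(G, N) = √(32 + G)/4
√(b + z(-67, -67)) = √(-1792 + √(32 - 67)/4) = √(-1792 + √(-35)/4) = √(-1792 + (I*√35)/4) = √(-1792 + I*√35/4)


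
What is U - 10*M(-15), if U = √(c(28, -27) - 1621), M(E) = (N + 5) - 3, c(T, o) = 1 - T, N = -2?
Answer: 4*I*√103 ≈ 40.596*I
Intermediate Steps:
M(E) = 0 (M(E) = (-2 + 5) - 3 = 3 - 3 = 0)
U = 4*I*√103 (U = √((1 - 1*28) - 1621) = √((1 - 28) - 1621) = √(-27 - 1621) = √(-1648) = 4*I*√103 ≈ 40.596*I)
U - 10*M(-15) = 4*I*√103 - 10*0 = 4*I*√103 - 1*0 = 4*I*√103 + 0 = 4*I*√103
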